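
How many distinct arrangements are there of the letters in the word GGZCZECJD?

45360

Letter multiplicities in GGZCZECJD: C×2, D×1, E×1, G×2, J×1, Z×2.
So there are 9! / (2!·2!·2!) = 45360 distinguishable arrangements.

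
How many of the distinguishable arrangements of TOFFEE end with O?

30

Fix O in the last position and arrange the remaining 5 letters.
Those 5 letters have E appearing twice and F appearing twice, giving (5)!/(2!·2!) = 30.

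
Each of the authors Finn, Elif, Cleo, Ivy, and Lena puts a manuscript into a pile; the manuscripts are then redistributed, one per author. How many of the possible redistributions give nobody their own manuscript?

This is the derangement count D_5: permutations of 5 items with no fixed point.
By inclusion–exclusion this is Σ_{j=0}^{5} (−1)^j C(5,j)·(5−j)!.
Computing: 120 − 120 + 60 − 20 + 5 − 1 = 44.

44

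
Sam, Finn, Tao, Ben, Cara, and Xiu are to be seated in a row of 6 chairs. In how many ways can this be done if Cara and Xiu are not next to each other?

480

There are 6! = 720 arrangements in all. If Cara and Xiu are adjacent, merging them into one block gives 2·(5)! = 240 arrangements.
Complementary counting: 720 − 240 = 480.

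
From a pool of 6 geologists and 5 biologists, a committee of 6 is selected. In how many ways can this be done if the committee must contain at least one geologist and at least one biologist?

461

Total 6-person selections from all 11: C(11,6) = 462.
Subtract selections that omit an entire group: no geologists → C(5,6) = 0; no biologists → C(6,6) = 1.
Both groups omitted at once is impossible, so 462 − 1 = 461.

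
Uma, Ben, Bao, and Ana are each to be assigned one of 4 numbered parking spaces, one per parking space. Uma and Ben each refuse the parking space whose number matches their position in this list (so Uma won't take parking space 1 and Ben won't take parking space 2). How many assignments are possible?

Let Aᵢ (for i ∈ {1, 2}) be the placements that put person i in their forbidden parking space. Any j of these fix j positions, leaving (4−j)! ways to fill the rest, and there are C(2,j) ways to pick which j.
By inclusion–exclusion, the number of valid placements is Σ_{j=0}^{2} (−1)^j C(2,j)·(4−j)!.
Computing: 24 − 12 + 2 = 14.

14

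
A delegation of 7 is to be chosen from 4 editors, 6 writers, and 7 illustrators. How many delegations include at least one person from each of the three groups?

17283

With no constraint there are C(17,7) = 19448 possible selections.
Subtract selections that omit an entire group: no editors → C(13,7) = 1716; no writers → C(11,7) = 330; no illustrators → C(10,7) = 120.
Add back selections omitting two groups (i.e. drawn from a single group): C(4,7) + C(6,7) + C(7,7) = 1.
By inclusion–exclusion: 19448 − 2166 + 1 = 17283.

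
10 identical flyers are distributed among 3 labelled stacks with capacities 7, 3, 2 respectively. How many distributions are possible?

Without the upper bounds there are C(12,2) = 66 ways to split 10 among 3 stacks.
Subtract solutions that violate a single cap (substitute x_i' = x_i − (cap_i+1)): x_1 ≥ 8 gives C(4,2) = 6; x_2 ≥ 4 gives C(8,2) = 28; x_3 ≥ 3 gives C(9,2) = 36. Together 70.
Add back pairs where two caps are both exceeded: 0 + 0 + 10 = 10.
By inclusion–exclusion the count is 66 − 70 + 10 = 6.

6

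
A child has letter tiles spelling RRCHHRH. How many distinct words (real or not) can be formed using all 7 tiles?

RRCHHRH has 7 letters with H appearing 3 times and R appearing 3 times.
So there are 7! / (3!·3!) = 140 distinguishable arrangements.

140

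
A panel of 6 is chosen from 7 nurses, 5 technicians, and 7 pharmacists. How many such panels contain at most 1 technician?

Split by how many technicians are chosen (0 through 1).
Sum: C(5,0)·C(14,6) + C(5,1)·C(14,5) = 3003 + 10010 = 13013.

13013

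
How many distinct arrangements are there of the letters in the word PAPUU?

30

PAPUU has 5 letters with P appearing twice and U appearing twice.
So there are 5! / (2!·2!) = 30 distinguishable arrangements.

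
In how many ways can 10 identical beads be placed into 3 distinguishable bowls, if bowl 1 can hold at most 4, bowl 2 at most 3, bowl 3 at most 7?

By stars and bars, unrestricted non-negative solutions to x_1+…+x_3 = 10 number C(10+2,2) = 66.
Subtract solutions that violate a single cap (substitute x_i' = x_i − (cap_i+1)): x_1 ≥ 5 gives C(7,2) = 21; x_2 ≥ 4 gives C(8,2) = 28; x_3 ≥ 8 gives C(4,2) = 6. Together 55.
Add back pairs where two caps are both exceeded: 3 + 0 + 0 = 3.
By inclusion–exclusion the count is 66 − 55 + 3 = 14.

14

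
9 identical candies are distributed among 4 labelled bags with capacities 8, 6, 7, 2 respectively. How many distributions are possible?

121

By stars and bars, unrestricted non-negative solutions to x_1+…+x_4 = 9 number C(9+3,3) = 220.
Subtract solutions that violate a single cap (substitute x_i' = x_i − (cap_i+1)): x_1 ≥ 9 gives C(3,3) = 1; x_2 ≥ 7 gives C(5,3) = 10; x_3 ≥ 8 gives C(4,3) = 4; x_4 ≥ 3 gives C(9,3) = 84. Together 99.
No two caps can be exceeded simultaneously, so the pair terms are all 0.
By inclusion–exclusion the count is 220 − 99 + 0 = 121.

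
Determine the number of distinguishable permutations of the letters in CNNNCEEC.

560

The 8 letters of CNNNCEEC have repeats: C appearing 3 times, E appearing twice, and N appearing 3 times.
So there are 8! / (3!·3!·2!) = 560 distinguishable arrangements.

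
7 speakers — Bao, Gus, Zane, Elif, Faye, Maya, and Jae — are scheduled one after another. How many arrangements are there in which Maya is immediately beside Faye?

1440

Glue Maya and Faye into one block (2 internal orders), leaving 6 units to arrange in a row.
That gives 2 × 6! = 2 × 720 = 1440.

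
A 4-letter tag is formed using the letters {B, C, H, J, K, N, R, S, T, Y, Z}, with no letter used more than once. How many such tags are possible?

With no repetition, fill the 4 letters in order: 11 choices, then 10, down to 8.
That product is 11 × 10 × 9 × 8 = 7920.

7920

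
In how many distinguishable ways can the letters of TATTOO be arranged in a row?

The 6 letters of TATTOO have repeats: O appearing twice and T appearing 3 times.
So there are 6! / (3!·2!) = 60 distinguishable arrangements.

60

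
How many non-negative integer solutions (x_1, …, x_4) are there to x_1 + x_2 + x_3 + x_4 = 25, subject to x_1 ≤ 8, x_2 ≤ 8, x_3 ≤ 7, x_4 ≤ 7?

56

Ignoring the caps, the number of non-negative solutions to x_1+…+x_4 = 25 is C(28,3) = 3276.
Subtract solutions that violate a single cap (substitute x_i' = x_i − (cap_i+1)): x_1 ≥ 9 gives C(19,3) = 969; x_2 ≥ 9 gives C(19,3) = 969; x_3 ≥ 8 gives C(20,3) = 1140; x_4 ≥ 8 gives C(20,3) = 1140. Together 4218.
Add back pairs where two caps are both exceeded: 120 + 165 + 165 + 165 + 165 + 220 = 1000.
Subtract triples: 0 + 0 + 1 + 1 = 2.
By inclusion–exclusion the count is 3276 − 4218 + 1000 − 2 = 56.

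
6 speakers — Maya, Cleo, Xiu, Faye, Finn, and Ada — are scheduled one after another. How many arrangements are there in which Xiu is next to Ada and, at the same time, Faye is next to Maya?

Treat {Xiu,Ada} as one block (2 orders) and {Faye,Maya} as another (2 orders).
That leaves 4 units to arrange: 2 × 2 × 4! = 4 × 24 = 96.

96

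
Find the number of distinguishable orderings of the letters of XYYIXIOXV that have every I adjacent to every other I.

Treat the 2 copies of I as a single block. The multiset to arrange is then {II, O, V, X, X, X, Y, Y}, 8 items in all.
That gives (8)!/(3!·2!) = 3360 arrangements.

3360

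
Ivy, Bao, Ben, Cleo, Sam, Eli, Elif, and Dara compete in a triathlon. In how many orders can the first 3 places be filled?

336

There are 8 choices for 1st place, 7 for 2nd, and 6 for 3rd.
That gives 8 × 7 × 6 = 336.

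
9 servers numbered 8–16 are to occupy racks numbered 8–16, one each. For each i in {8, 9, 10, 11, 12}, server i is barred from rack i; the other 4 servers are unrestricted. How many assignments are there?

Let Aᵢ (for 8 ≤ i ≤ 12) be the placements that put server i in its forbidden rack. Any j of these fix j positions, leaving (9−j)! ways to fill the rest, and there are C(5,j) ways to pick which j.
By inclusion–exclusion, the number of valid placements is Σ_{j=0}^{5} (−1)^j C(5,j)·(9−j)!.
Computing: 362880 − 201600 + 50400 − 7200 + 600 − 24 = 205056.

205056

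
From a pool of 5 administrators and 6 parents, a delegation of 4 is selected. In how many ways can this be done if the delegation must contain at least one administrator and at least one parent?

With no constraint there are C(11,4) = 330 possible selections.
Selections missing a whole group: no administrators → C(6,4) = 15; no parents → C(5,4) = 5.
Both groups omitted at once is impossible, so 330 − 20 = 310.

310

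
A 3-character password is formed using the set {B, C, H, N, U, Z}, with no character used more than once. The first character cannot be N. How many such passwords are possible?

100

The first character has 6−1 = 5 choices (anything except N).
The remaining 2 characters are filled from the other 5 symbols without repetition: 5 × 4 = 20.
Total: 5 × 20 = 100.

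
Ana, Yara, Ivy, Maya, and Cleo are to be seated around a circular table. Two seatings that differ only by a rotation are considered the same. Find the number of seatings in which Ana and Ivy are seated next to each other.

12

Glue Ana and Ivy into a block (2 internal orders). Seating 4 units around a circle gives (3)! arrangements.
So 2 × (3)! = 2 × 6 = 12.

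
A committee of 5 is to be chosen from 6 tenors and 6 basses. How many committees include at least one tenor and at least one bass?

Unrestricted: C(12,5) = 792 ways to pick any 5 of the 12.
Selections missing a whole group: no tenors → C(6,5) = 6; no basses → C(6,5) = 6.
Both groups omitted at once is impossible, so 792 − 12 = 780.

780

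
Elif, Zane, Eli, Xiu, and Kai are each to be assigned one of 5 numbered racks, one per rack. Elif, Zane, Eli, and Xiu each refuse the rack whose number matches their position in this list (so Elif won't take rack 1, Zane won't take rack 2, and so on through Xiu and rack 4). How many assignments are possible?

Let Aᵢ (for 1 ≤ i ≤ 4) be the placements that put person i in their forbidden rack. Any j of these fix j positions, leaving (5−j)! ways to fill the rest, and there are C(4,j) ways to pick which j.
By inclusion–exclusion, the number of valid placements is Σ_{j=0}^{4} (−1)^j C(4,j)·(5−j)!.
Computing: 120 − 96 + 36 − 8 + 1 = 53.

53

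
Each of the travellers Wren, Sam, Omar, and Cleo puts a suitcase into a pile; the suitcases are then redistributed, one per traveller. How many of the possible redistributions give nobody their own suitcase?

9

Let Aᵢ be the assignments in which traveller i gets their own suitcase. We want the size of the complement of A₁∪…∪A_4.
By inclusion–exclusion this is Σ_{j=0}^{4} (−1)^j C(4,j)·(4−j)!.
Computing: 24 − 24 + 12 − 4 + 1 = 9.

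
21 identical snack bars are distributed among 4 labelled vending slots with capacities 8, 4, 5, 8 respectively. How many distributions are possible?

Without the upper bounds there are C(24,3) = 2024 ways to split 21 among 4 vending slots.
Subtract solutions that violate a single cap (substitute x_i' = x_i − (cap_i+1)): x_1 ≥ 9 gives C(15,3) = 455; x_2 ≥ 5 gives C(19,3) = 969; x_3 ≥ 6 gives C(18,3) = 816; x_4 ≥ 9 gives C(15,3) = 455. Together 2695.
Add back pairs where two caps are both exceeded: 120 + 84 + 20 + 286 + 120 + 84 = 714.
Subtract triples: 4 + 0 + 0 + 4 = 8.
By inclusion–exclusion the count is 2024 − 2695 + 714 − 8 = 35.

35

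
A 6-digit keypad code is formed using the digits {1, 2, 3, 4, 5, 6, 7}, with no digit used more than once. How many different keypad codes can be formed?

5040

Choose and order 6 of the 7 symbols: the first digit has 7 options, the next 6, and so on down to 2.
That product is 7 × 6 × 5 × 4 × 3 × 2 = 5040.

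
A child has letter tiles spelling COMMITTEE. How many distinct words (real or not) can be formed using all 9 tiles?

45360

COMMITTEE has 9 letters with E appearing twice, M appearing twice, and T appearing twice.
Dividing 9! = 362880 by 2!·2!·2! = 8 for the repeated letters gives 45360.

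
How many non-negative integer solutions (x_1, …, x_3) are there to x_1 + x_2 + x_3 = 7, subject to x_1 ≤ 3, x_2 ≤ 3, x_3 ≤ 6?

15

Without the upper bounds there are C(9,2) = 36 ways to split 7 among 3 variables.
Subtract solutions that violate a single cap (substitute x_i' = x_i − (cap_i+1)): x_1 ≥ 4 gives C(5,2) = 10; x_2 ≥ 4 gives C(5,2) = 10; x_3 ≥ 7 gives C(2,2) = 1. Together 21.
No two caps can be exceeded simultaneously, so the pair terms are all 0.
By inclusion–exclusion the count is 36 − 21 + 0 = 15.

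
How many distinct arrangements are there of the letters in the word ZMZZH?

20

The 5 letters of ZMZZH have repeats: Z appearing 3 times.
The number of distinct arrangements is 5!/(3!) = 120/6 = 20.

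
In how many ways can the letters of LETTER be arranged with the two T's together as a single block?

60

Treat the 2 copies of T as a single block. The multiset to arrange is then {TT, E, E, L, R}, 5 items in all.
That gives (5)!/(2!) = 60 arrangements.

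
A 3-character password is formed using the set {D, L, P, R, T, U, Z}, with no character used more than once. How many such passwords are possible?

Choose and order 3 of the 7 symbols: the first character has 7 options, the next 6, then 5.
7 × 6 × 5 = 210.

210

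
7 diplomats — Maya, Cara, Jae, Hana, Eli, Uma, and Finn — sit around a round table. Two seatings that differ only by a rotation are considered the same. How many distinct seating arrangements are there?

720

Fix one person's seat to break rotational symmetry; the remaining 6 people can be arranged in (6)! = 720 ways.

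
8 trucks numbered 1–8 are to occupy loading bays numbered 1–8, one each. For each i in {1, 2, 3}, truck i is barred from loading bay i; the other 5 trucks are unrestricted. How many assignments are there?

Let Aᵢ (for i ∈ {1, 2, 3}) be the placements that put truck i in its forbidden loading bay. Any j of these fix j positions, leaving (8−j)! ways to fill the rest, and there are C(3,j) ways to pick which j.
By inclusion–exclusion, the number of valid placements is Σ_{j=0}^{3} (−1)^j C(3,j)·(8−j)!.
Computing: 40320 − 15120 + 2160 − 120 = 27240.

27240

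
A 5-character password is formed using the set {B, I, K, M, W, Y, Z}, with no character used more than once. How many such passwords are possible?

2520

This is a permutation of 5 out of 7: P(7,5) = 7!/2!.
7 × 6 × 5 × 4 × 3 = 2520.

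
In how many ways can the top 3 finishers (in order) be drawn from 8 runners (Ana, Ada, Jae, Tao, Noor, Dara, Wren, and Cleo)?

336

There are 8 choices for 1st place, 7 for 2nd, and 6 for 3rd.
That gives 8 × 7 × 6 = 336.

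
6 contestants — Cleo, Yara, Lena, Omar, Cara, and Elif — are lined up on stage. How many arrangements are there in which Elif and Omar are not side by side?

Of the 6! = 720 arrangements, those with Elif and Omar adjacent number 2 × 5! = 240 (treat the pair as a block with 2 internal orders).
Complementary counting: 720 − 240 = 480.

480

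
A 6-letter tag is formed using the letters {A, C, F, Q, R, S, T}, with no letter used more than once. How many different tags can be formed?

5040

Choose and order 6 of the 7 symbols: the first letter has 7 options, the next 6, and so on down to 2.
That product is 7 × 6 × 5 × 4 × 3 × 2 = 5040.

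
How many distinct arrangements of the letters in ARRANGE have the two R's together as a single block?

Treat the 2 copies of R as a single block. The multiset to arrange is then {RR, A, A, E, G, N}, 6 items in all.
That gives (6)!/(2!) = 360 arrangements.

360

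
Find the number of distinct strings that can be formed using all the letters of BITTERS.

2520

Letter multiplicities in BITTERS: B×1, E×1, I×1, R×1, S×1, T×2.
The number of distinct arrangements is 7!/(2!) = 5040/2 = 2520.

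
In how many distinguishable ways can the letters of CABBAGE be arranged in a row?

Letter multiplicities in CABBAGE: A×2, B×2, C×1, E×1, G×1.
The number of distinct arrangements is 7!/(2!·2!) = 5040/4 = 1260.

1260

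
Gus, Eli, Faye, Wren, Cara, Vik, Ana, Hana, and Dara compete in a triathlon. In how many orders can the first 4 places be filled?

There are 9 choices for 1st place, 8 for 2nd, and so on down to 6 for position 4.
That gives 9 × 8 × 7 × 6 = 3024.

3024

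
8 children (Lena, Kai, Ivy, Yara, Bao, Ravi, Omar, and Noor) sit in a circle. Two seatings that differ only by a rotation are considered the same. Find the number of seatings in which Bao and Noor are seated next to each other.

1440

Treat {Bao, Noor} as one unit (2 internal orders) and seat the resulting 7 units around the table: (6)! circular arrangements.
So 2 × (6)! = 2 × 720 = 1440.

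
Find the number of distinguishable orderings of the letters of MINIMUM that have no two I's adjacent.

300

Total arrangements of MINIMUM: 7!/(3!·2!) = 420.
Arrangements with the I's together: treat II as one letter, giving (6)!/(3!) = 120.
Subtracting, 420 − 120 = 300 arrangements keep the I's apart.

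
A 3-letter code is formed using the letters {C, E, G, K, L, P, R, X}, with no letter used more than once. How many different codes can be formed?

336

With no repetition, fill the 3 letters in order: 8 choices, then 7, down to 6.
That product is 8 × 7 × 6 = 336.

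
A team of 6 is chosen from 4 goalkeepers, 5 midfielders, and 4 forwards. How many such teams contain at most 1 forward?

588

Split by how many forwards are chosen (0 through 1).
Sum: C(4,0)·C(9,6) + C(4,1)·C(9,5) = 84 + 504 = 588.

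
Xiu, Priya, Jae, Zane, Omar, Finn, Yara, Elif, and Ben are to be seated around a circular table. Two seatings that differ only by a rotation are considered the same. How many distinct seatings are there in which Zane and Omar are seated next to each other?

Glue Zane and Omar into a block (2 internal orders). Seating 8 units around a circle gives (7)! arrangements.
So 2 × (7)! = 2 × 5040 = 10080.

10080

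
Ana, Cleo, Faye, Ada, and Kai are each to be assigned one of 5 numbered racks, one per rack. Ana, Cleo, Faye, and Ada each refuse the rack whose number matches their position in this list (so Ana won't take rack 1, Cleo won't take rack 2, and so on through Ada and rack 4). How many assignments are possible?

Let Aᵢ (for 1 ≤ i ≤ 4) be the placements that put person i in their forbidden rack. Any j of these fix j positions, leaving (5−j)! ways to fill the rest, and there are C(4,j) ways to pick which j.
By inclusion–exclusion, the number of valid placements is Σ_{j=0}^{4} (−1)^j C(4,j)·(5−j)!.
Computing: 120 − 96 + 36 − 8 + 1 = 53.

53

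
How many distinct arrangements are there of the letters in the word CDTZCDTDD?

The 9 letters of CDTZCDTDD have repeats: C appearing twice, D appearing 4 times, and T appearing twice.
So there are 9! / (4!·2!·2!) = 3780 distinguishable arrangements.

3780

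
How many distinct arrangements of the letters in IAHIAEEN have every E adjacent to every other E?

1260

Treat the 2 copies of E as a single block. The multiset to arrange is then {EE, A, A, H, I, I, N}, 7 items in all.
That gives (7)!/(2!·2!) = 1260 arrangements.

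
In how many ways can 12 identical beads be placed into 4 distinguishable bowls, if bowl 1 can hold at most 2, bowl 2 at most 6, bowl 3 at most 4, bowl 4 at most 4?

31

By stars and bars, unrestricted non-negative solutions to x_1+…+x_4 = 12 number C(12+3,3) = 455.
Subtract solutions that violate a single cap (substitute x_i' = x_i − (cap_i+1)): x_1 ≥ 3 gives C(12,3) = 220; x_2 ≥ 7 gives C(8,3) = 56; x_3 ≥ 5 gives C(10,3) = 120; x_4 ≥ 5 gives C(10,3) = 120. Together 516.
Add back pairs where two caps are both exceeded: 10 + 35 + 35 + 1 + 1 + 10 = 92.
By inclusion–exclusion the count is 455 − 516 + 92 = 31.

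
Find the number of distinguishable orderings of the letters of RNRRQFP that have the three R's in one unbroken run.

Treat the 3 copies of R as a single block. The multiset to arrange is then {RRR, F, N, P, Q}, 5 items in all.
All 5 items are distinct, so there are (5)! = 120 arrangements.

120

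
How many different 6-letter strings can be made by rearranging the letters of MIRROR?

MIRROR has 6 letters with R appearing 3 times.
Dividing 6! = 720 by 3! = 6 for the repeated letters gives 120.

120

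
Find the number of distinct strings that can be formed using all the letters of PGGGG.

Letter multiplicities in PGGGG: G×4, P×1.
The number of distinct arrangements is 5!/(4!) = 120/24 = 5.

5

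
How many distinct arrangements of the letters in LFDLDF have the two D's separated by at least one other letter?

There are 6!/(2!·2!·2!) = 90 arrangements of LFDLDF in total.
If the two D's are adjacent, glue them into one block, leaving 5 items to arrange: (5)!/(2!·2!) = 30 ways.
Hence 90 − 30 = 60.

60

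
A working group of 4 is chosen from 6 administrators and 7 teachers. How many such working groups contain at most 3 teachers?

Split by how many teachers are chosen (0 through 3).
Sum: C(7,0)·C(6,4) + C(7,1)·C(6,3) + C(7,2)·C(6,2) + C(7,3)·C(6,1) = 15 + 140 + 315 + 210 = 680.

680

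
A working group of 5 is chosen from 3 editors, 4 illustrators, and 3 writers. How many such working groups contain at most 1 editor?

Split by how many editors are chosen (0 through 1).
Sum: C(3,0)·C(7,5) + C(3,1)·C(7,4) = 21 + 105 = 126.

126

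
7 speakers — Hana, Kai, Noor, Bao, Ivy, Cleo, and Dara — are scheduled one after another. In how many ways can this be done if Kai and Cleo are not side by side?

There are 7! = 5040 arrangements in all. If Kai and Cleo are adjacent, merging them into one block gives 2·(6)! = 1440 arrangements.
So 5040 − 1440 = 3600 arrangements keep them apart.

3600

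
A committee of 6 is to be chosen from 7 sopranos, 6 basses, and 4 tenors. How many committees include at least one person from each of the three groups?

9996

Total 6-person selections from all 17: C(17,6) = 12376.
Selections missing a whole group: no sopranos → C(10,6) = 210; no basses → C(11,6) = 462; no tenors → C(13,6) = 1716.
Add back selections omitting two groups (i.e. drawn from a single group): C(7,6) + C(6,6) + C(4,6) = 8.
By inclusion–exclusion: 12376 − 2388 + 8 = 9996.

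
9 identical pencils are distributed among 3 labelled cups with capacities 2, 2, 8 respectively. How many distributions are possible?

Ignoring the caps, the number of non-negative solutions to x_1+…+x_3 = 9 is C(11,2) = 55.
Subtract solutions that violate a single cap (substitute x_i' = x_i − (cap_i+1)): x_1 ≥ 3 gives C(8,2) = 28; x_2 ≥ 3 gives C(8,2) = 28; x_3 ≥ 9 gives C(2,2) = 1. Together 57.
Add back pairs where two caps are both exceeded: 10 + 0 + 0 = 10.
By inclusion–exclusion the count is 55 − 57 + 10 = 8.

8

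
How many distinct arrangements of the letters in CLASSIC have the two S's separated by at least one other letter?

900

There are 7!/(2!·2!) = 1260 arrangements of CLASSIC in total.
Arrangements with the S's together: treat SS as one letter, giving (6)!/(2!) = 360.
Hence 1260 − 360 = 900.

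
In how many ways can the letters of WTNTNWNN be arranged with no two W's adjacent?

315

Total arrangements of WTNTNWNN: 8!/(4!·2!·2!) = 420.
Arrangements with the W's together: treat WW as one letter, giving (7)!/(4!·2!) = 105.
Hence 420 − 105 = 315.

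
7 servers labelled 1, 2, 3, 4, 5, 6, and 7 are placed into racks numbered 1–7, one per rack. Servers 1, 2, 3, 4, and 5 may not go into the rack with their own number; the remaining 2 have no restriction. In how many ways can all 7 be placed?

2428

Let Aᵢ (for 1 ≤ i ≤ 5) be the placements that put server i in its forbidden rack. Any j of these fix j positions, leaving (7−j)! ways to fill the rest, and there are C(5,j) ways to pick which j.
By inclusion–exclusion, the number of valid placements is Σ_{j=0}^{5} (−1)^j C(5,j)·(7−j)!.
Computing: 5040 − 3600 + 1200 − 240 + 30 − 2 = 2428.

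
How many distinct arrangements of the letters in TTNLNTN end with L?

20

Fix L in the last position and arrange the remaining 6 letters.
Those 6 letters have N appearing 3 times and T appearing 3 times, giving (6)!/(3!·3!) = 20.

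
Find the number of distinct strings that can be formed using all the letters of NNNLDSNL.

NNNLDSNL has 8 letters with L appearing twice and N appearing 4 times.
So there are 8! / (4!·2!) = 840 distinguishable arrangements.

840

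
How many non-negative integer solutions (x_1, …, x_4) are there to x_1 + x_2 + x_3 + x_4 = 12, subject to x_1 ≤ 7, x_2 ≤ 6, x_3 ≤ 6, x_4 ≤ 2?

Without the upper bounds there are C(15,3) = 455 ways to split 12 among 4 variables.
Subtract solutions that violate a single cap (substitute x_i' = x_i − (cap_i+1)): x_1 ≥ 8 gives C(7,3) = 35; x_2 ≥ 7 gives C(8,3) = 56; x_3 ≥ 7 gives C(8,3) = 56; x_4 ≥ 3 gives C(12,3) = 220. Together 367.
Add back pairs where two caps are both exceeded: 0 + 0 + 4 + 0 + 10 + 10 = 24.
By inclusion–exclusion the count is 455 − 367 + 24 = 112.

112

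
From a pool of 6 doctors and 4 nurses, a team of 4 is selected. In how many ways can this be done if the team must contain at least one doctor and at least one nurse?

Total 4-person selections from all 10: C(10,4) = 210.
Subtract selections that omit an entire group: no doctors → C(4,4) = 1; no nurses → C(6,4) = 15.
Both groups omitted at once is impossible, so 210 − 16 = 194.

194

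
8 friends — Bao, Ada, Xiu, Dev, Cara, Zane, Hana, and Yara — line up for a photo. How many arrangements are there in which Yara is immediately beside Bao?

10080

Place the 6 others and the Yara-Bao pair as 7 objects in a line; the pair has 2 internal arrangements.
So the count is 2·(7)! = 10080.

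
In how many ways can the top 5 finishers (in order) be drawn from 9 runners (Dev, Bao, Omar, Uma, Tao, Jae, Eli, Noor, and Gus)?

15120

There are 9 choices for 1st place, 8 for 2nd, and so on down to 5 for position 5.
That gives 9 × 8 × 7 × 6 × 5 = 15120.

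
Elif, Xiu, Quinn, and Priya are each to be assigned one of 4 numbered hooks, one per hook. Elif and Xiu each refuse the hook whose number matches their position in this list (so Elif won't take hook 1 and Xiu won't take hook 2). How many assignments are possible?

14

Let Aᵢ (for i ∈ {1, 2}) be the placements that put person i in their forbidden hook. Any j of these fix j positions, leaving (4−j)! ways to fill the rest, and there are C(2,j) ways to pick which j.
By inclusion–exclusion, the number of valid placements is Σ_{j=0}^{2} (−1)^j C(2,j)·(4−j)!.
Computing: 24 − 12 + 2 = 14.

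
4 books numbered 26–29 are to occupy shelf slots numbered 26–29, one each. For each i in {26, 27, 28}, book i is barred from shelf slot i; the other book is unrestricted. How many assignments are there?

11

Let Aᵢ (for i ∈ {26, 27, 28}) be the placements that put book i in its forbidden shelf slot. Any j of these fix j positions, leaving (4−j)! ways to fill the rest, and there are C(3,j) ways to pick which j.
By inclusion–exclusion, the number of valid placements is Σ_{j=0}^{3} (−1)^j C(3,j)·(4−j)!.
Computing: 24 − 18 + 6 − 1 = 11.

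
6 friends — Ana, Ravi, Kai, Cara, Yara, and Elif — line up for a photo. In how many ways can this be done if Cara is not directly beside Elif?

Of the 6! = 720 arrangements, those with Cara and Elif adjacent number 2 × 5! = 240 (treat the pair as a block with 2 internal orders).
So 720 − 240 = 480 arrangements keep them apart.

480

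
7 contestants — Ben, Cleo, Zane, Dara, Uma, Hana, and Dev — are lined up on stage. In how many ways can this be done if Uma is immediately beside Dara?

Treat {Uma, Dara} as a single unit. There are 6 units to order, and the pair itself can be ordered 2 ways.
So the count is 2·(6)! = 1440.

1440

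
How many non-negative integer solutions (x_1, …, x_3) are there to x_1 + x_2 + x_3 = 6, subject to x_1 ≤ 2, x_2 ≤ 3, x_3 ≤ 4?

Without the upper bounds there are C(8,2) = 28 ways to split 6 among 3 variables.
Subtract solutions that violate a single cap (substitute x_i' = x_i − (cap_i+1)): x_1 ≥ 3 gives C(5,2) = 10; x_2 ≥ 4 gives C(4,2) = 6; x_3 ≥ 5 gives C(3,2) = 3. Together 19.
No two caps can be exceeded simultaneously, so the pair terms are all 0.
By inclusion–exclusion the count is 28 − 19 + 0 = 9.

9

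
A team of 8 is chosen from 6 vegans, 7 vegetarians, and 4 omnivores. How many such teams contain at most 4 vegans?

Split by how many vegans are chosen (0 through 4).
Sum: C(6,0)·C(11,8) + C(6,1)·C(11,7) + C(6,2)·C(11,6) + C(6,3)·C(11,5) + C(6,4)·C(11,4) = 165 + 1980 + 6930 + 9240 + 4950 = 23265.

23265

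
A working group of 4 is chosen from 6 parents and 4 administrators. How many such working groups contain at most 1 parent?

Split by how many parents are chosen (0 through 1).
Sum: C(6,0)·C(4,4) + C(6,1)·C(4,3) = 1 + 24 = 25.

25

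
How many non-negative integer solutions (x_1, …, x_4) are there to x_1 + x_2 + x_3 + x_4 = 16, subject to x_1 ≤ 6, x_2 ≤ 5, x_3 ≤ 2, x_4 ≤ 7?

Ignoring the caps, the number of non-negative solutions to x_1+…+x_4 = 16 is C(19,3) = 969.
Subtract solutions that violate a single cap (substitute x_i' = x_i − (cap_i+1)): x_1 ≥ 7 gives C(12,3) = 220; x_2 ≥ 6 gives C(13,3) = 286; x_3 ≥ 3 gives C(16,3) = 560; x_4 ≥ 8 gives C(11,3) = 165. Together 1231.
Add back pairs where two caps are both exceeded: 20 + 84 + 4 + 120 + 10 + 56 = 294.
Subtract triples: 1 + 0 + 0 + 0 = 1.
By inclusion–exclusion the count is 969 − 1231 + 294 − 1 = 31.

31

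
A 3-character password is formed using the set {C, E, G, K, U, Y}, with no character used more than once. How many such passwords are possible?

Choose and order 3 of the 6 symbols: the first character has 6 options, the next 5, then 4.
That product is 6 × 5 × 4 = 120.

120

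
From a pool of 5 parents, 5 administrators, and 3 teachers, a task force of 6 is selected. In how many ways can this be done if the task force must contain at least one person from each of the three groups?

1450

Total 6-person selections from all 13: C(13,6) = 1716.
Subtract selections that omit an entire group: no parents → C(8,6) = 28; no administrators → C(8,6) = 28; no teachers → C(10,6) = 210.
Add back selections omitting two groups (i.e. drawn from a single group): C(5,6) + C(5,6) + C(3,6) = 0.
By inclusion–exclusion: 1716 − 266 + 0 = 1450.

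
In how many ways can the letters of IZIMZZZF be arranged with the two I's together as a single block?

Treat the 2 copies of I as a single block. The multiset to arrange is then {II, F, M, Z, Z, Z, Z}, 7 items in all.
That gives (7)!/(4!) = 210 arrangements.

210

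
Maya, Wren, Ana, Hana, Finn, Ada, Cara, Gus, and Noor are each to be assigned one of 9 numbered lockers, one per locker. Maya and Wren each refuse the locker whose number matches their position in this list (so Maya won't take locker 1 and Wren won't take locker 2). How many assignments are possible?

287280

Let Aᵢ (for i ∈ {1, 2}) be the placements that put person i in their forbidden locker. Any j of these fix j positions, leaving (9−j)! ways to fill the rest, and there are C(2,j) ways to pick which j.
By inclusion–exclusion, the number of valid placements is Σ_{j=0}^{2} (−1)^j C(2,j)·(9−j)!.
Computing: 362880 − 80640 + 5040 = 287280.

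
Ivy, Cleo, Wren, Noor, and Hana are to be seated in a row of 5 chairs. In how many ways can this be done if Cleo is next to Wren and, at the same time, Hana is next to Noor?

Treat {Cleo,Wren} as one block (2 orders) and {Hana,Noor} as another (2 orders).
That leaves 3 units to arrange: 2 × 2 × 3! = 4 × 6 = 24.

24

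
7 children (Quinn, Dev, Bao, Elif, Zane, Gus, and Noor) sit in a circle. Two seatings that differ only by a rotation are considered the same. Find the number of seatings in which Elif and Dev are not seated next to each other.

Without the restriction there are (6)! = 720 seatings.
Those with Elif next to Dev: fuse the pair into one unit and seat 6 units around a circle — 2·(5)! = 240.
Subtracting, 720 − 240 = 480.

480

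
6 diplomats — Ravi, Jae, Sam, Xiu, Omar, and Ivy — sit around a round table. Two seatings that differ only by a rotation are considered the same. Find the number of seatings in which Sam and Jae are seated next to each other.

Glue Sam and Jae into a block (2 internal orders). Seating 5 units around a circle gives (4)! arrangements.
So 2 × (4)! = 2 × 24 = 48.

48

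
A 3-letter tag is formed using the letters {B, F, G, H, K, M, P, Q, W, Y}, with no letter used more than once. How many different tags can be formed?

This is a permutation of 3 out of 10: P(10,3) = 10!/7!.
That product is 10 × 9 × 8 = 720.

720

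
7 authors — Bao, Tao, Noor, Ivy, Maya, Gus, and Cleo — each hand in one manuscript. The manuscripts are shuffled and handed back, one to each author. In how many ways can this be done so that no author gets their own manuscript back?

Let Aᵢ be the assignments in which author i gets their own manuscript. We want the size of the complement of A₁∪…∪A_7.
By inclusion–exclusion this is Σ_{j=0}^{7} (−1)^j C(7,j)·(7−j)!.
Computing: 5040 − 5040 + 2520 − 840 + 210 − 42 + 7 − 1 = 1854.

1854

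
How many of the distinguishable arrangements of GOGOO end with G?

4

With the last slot taken by G, it remains to arrange the other 4 letters (OGOO).
Those 4 letters have O appearing 3 times, giving (4)!/(3!) = 4.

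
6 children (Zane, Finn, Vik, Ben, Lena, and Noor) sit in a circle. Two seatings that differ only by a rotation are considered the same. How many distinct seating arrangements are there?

Seat Zane anywhere (absorbing the rotational symmetry), then permute the other 5: (5)! = 120.

120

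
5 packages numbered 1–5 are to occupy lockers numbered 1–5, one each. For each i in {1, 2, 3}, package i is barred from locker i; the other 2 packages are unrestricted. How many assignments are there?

64

Let Aᵢ (for i ∈ {1, 2, 3}) be the placements that put package i in its forbidden locker. Any j of these fix j positions, leaving (5−j)! ways to fill the rest, and there are C(3,j) ways to pick which j.
By inclusion–exclusion, the number of valid placements is Σ_{j=0}^{3} (−1)^j C(3,j)·(5−j)!.
Computing: 120 − 72 + 18 − 2 = 64.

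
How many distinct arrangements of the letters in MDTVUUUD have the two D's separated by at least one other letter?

2520

Total arrangements of MDTVUUUD: 8!/(3!·2!) = 3360.
Arrangements with the D's together: treat DD as one letter, giving (7)!/(3!) = 840.
Subtracting, 3360 − 840 = 2520 arrangements keep the D's apart.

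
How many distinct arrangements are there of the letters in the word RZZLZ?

Letter multiplicities in RZZLZ: L×1, R×1, Z×3.
The number of distinct arrangements is 5!/(3!) = 120/6 = 20.

20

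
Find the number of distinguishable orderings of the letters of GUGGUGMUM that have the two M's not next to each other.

Total arrangements of GUGGUGMUM: 9!/(4!·3!·2!) = 1260.
If the two M's are adjacent, glue them into one block, leaving 8 items to arrange: (8)!/(4!·3!) = 280 ways.
Hence 1260 − 280 = 980.

980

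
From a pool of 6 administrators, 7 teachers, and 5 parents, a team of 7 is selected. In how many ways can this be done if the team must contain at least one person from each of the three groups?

28987

With no constraint there are C(18,7) = 31824 possible selections.
Subtract selections that omit an entire group: no administrators → C(12,7) = 792; no teachers → C(11,7) = 330; no parents → C(13,7) = 1716.
Add back selections omitting two groups (i.e. drawn from a single group): C(6,7) + C(7,7) + C(5,7) = 1.
By inclusion–exclusion: 31824 − 2838 + 1 = 28987.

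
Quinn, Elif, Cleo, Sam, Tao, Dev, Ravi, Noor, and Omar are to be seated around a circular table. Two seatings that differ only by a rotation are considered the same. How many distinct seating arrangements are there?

Fix one person's seat to break rotational symmetry; the remaining 8 people can be arranged in (8)! = 40320 ways.

40320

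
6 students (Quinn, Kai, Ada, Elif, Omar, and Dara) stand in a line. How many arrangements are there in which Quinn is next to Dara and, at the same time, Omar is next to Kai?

96

Treat {Quinn,Dara} as one block (2 orders) and {Omar,Kai} as another (2 orders).
That leaves 4 units to arrange: 2 × 2 × 4! = 4 × 24 = 96.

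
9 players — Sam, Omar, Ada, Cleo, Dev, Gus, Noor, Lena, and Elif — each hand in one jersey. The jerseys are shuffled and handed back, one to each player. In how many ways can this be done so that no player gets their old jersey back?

133496

Let Aᵢ be the assignments in which player i gets their old jersey. We want the size of the complement of A₁∪…∪A_9.
By inclusion–exclusion this is Σ_{j=0}^{9} (−1)^j C(9,j)·(9−j)!.
Computing: 362880 − 362880 + 181440 − 60480 + 15120 − 3024 + 504 − 72 + 9 − 1 = 133496.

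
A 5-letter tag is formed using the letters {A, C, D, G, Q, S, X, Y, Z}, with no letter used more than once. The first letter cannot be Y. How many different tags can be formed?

The first letter has 9−1 = 8 choices (anything except Y).
The remaining 4 letters are filled from the other 8 symbols without repetition: 8 × 7 × 6 × 5 = 1680.
Total: 8 × 1680 = 13440.

13440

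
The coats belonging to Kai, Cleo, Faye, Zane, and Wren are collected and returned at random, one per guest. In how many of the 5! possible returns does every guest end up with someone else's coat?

44

Count assignments avoiding every fixed point. For any j of the 5 guests fixed to their own coat, the other 5−j can be arranged in (5−j)! ways.
By inclusion–exclusion this is Σ_{j=0}^{5} (−1)^j C(5,j)·(5−j)!.
Computing: 120 − 120 + 60 − 20 + 5 − 1 = 44.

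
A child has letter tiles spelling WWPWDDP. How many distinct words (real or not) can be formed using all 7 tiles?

The 7 letters of WWPWDDP have repeats: D appearing twice, P appearing twice, and W appearing 3 times.
The number of distinct arrangements is 7!/(3!·2!·2!) = 5040/24 = 210.

210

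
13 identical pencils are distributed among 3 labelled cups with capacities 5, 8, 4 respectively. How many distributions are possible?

15

Ignoring the caps, the number of non-negative solutions to x_1+…+x_3 = 13 is C(15,2) = 105.
Subtract solutions that violate a single cap (substitute x_i' = x_i − (cap_i+1)): x_1 ≥ 6 gives C(9,2) = 36; x_2 ≥ 9 gives C(6,2) = 15; x_3 ≥ 5 gives C(10,2) = 45. Together 96.
Add back pairs where two caps are both exceeded: 0 + 6 + 0 = 6.
By inclusion–exclusion the count is 105 − 96 + 6 = 15.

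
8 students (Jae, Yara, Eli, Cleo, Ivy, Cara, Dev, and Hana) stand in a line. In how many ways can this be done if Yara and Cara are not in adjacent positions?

There are 8! = 40320 arrangements in all. If Yara and Cara are adjacent, merging them into one block gives 2·(7)! = 10080 arrangements.
So 40320 − 10080 = 30240 arrangements keep them apart.

30240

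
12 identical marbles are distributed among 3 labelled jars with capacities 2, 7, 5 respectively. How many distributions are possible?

6

By stars and bars, unrestricted non-negative solutions to x_1+…+x_3 = 12 number C(12+2,2) = 91.
Subtract solutions that violate a single cap (substitute x_i' = x_i − (cap_i+1)): x_1 ≥ 3 gives C(11,2) = 55; x_2 ≥ 8 gives C(6,2) = 15; x_3 ≥ 6 gives C(8,2) = 28. Together 98.
Add back pairs where two caps are both exceeded: 3 + 10 + 0 = 13.
By inclusion–exclusion the count is 91 − 98 + 13 = 6.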